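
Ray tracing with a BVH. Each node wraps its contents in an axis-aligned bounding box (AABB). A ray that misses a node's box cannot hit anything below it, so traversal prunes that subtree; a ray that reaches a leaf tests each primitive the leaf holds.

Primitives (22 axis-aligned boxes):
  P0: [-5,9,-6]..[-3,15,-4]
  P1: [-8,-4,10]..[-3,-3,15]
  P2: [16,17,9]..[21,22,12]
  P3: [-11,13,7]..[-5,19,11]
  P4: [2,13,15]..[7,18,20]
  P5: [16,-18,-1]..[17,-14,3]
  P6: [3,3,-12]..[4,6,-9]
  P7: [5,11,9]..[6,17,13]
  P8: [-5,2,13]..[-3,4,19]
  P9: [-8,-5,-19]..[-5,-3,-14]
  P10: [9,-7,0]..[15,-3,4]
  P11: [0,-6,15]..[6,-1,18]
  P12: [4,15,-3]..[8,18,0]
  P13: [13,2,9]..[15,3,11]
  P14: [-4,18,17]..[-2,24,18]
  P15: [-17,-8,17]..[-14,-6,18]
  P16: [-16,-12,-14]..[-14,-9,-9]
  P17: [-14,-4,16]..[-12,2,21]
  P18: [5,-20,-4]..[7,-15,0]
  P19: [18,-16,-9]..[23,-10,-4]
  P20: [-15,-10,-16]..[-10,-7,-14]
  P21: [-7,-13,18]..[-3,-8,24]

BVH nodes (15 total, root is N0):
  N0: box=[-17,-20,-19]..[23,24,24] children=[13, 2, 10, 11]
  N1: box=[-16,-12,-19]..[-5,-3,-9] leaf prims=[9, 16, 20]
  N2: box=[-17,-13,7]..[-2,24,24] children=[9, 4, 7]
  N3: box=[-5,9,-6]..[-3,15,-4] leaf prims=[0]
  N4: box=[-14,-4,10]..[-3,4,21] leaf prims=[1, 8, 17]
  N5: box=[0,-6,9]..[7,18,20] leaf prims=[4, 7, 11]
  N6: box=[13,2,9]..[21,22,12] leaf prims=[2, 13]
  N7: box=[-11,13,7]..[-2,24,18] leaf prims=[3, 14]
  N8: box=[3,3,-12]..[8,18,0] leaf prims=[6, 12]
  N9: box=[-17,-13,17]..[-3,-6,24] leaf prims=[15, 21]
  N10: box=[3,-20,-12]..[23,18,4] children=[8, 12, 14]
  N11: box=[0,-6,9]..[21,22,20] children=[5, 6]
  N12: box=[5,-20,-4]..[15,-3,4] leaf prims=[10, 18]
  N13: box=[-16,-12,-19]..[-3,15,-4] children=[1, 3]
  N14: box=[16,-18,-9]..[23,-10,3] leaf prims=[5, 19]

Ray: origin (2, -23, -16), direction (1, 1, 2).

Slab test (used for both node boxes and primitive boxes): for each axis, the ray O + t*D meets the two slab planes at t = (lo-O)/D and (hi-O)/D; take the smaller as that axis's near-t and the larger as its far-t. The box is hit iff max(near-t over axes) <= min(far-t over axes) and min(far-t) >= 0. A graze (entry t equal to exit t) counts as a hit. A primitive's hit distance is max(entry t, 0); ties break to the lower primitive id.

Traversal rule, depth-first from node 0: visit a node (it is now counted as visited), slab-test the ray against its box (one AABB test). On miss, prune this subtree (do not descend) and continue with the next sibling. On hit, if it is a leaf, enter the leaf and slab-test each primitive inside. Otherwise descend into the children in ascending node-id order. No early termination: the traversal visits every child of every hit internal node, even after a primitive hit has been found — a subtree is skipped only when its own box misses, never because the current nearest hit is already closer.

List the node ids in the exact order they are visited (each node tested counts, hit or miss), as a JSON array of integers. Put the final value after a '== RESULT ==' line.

Traverse from the root:
N0 x:[-19,21] y:[3,47] z:[-3/2,20] -> hit [3,20], descend [2, 10, 11, 13]
  N2 x:[-19,-4] y:[10,47] z:[23/2,20] -> miss, prune
  N10 x:[1,21] y:[3,41] z:[2,10] -> hit [3,10], descend [8, 12, 14]
    N8 x:[1,6] y:[26,41] z:[2,8] -> miss, prune
    N12 x:[3,13] y:[3,20] z:[6,10] -> hit [6,10] leaf, test {P10(miss), P18(miss)}
    N14 x:[14,21] y:[5,13] z:[7/2,19/2] -> miss, prune
  N11 x:[-2,19] y:[17,45] z:[25/2,18] -> hit [17,18], descend [5, 6]
    N5 x:[-2,5] y:[17,41] z:[25/2,18] -> miss, prune
    N6 x:[11,19] y:[25,45] z:[25/2,14] -> miss, prune
  N13 x:[-18,-5] y:[11,38] z:[-3/2,6] -> miss, prune

Visited [0, 2, 10, 8, 12, 14, 11, 5, 6, 13]. Tests: 10 box, 1 leaf. Nearest: miss.

== RESULT ==
[0, 2, 10, 8, 12, 14, 11, 5, 6, 13]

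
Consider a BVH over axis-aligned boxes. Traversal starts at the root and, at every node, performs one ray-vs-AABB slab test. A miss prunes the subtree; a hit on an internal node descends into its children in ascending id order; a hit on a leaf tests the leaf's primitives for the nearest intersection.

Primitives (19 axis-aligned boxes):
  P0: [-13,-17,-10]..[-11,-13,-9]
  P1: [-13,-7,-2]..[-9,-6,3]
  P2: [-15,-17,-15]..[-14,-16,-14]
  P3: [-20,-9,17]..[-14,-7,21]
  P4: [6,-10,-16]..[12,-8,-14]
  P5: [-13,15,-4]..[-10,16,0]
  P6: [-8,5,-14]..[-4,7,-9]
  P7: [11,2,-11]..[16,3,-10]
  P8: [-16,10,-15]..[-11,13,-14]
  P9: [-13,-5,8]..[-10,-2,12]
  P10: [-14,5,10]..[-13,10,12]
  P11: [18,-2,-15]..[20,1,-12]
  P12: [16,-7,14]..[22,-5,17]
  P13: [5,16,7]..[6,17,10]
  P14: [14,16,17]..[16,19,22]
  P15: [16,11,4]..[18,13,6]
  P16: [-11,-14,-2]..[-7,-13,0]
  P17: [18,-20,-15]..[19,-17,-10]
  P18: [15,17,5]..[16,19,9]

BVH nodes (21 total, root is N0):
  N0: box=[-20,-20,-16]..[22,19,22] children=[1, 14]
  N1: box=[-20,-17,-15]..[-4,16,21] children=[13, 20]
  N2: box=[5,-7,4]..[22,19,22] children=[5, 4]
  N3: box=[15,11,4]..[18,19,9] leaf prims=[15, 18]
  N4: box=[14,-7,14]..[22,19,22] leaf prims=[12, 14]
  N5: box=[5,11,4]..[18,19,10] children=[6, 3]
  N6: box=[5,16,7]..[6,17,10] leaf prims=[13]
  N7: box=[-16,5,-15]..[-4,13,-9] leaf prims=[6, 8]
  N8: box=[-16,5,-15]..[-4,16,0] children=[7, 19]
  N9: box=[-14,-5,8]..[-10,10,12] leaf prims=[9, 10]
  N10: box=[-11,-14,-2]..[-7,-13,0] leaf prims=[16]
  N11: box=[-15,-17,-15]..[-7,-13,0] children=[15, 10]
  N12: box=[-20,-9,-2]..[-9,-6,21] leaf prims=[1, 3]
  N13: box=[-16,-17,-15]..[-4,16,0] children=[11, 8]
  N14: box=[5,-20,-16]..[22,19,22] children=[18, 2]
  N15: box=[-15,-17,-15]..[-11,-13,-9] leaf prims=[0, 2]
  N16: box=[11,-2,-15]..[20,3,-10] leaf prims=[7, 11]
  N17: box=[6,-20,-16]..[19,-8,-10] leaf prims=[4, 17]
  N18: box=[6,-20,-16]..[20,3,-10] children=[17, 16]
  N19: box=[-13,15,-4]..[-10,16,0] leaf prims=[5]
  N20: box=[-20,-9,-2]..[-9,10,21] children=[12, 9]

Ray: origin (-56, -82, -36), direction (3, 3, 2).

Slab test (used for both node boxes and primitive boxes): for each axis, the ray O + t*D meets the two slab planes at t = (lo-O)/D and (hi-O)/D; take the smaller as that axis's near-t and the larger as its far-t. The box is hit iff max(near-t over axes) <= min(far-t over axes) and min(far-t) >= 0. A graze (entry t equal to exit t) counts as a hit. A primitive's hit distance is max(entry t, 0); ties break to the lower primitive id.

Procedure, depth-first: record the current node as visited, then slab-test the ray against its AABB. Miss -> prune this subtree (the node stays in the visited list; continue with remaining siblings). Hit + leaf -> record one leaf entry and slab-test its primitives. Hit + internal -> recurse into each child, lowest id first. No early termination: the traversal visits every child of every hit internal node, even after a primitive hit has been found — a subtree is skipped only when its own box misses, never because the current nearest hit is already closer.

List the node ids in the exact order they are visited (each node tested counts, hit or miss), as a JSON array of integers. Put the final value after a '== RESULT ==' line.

Walk:
N0 x:[12,26] y:[62/3,101/3] z:[10,29] -> hit [62/3,26], descend [1, 14]
  N1 x:[12,52/3] y:[65/3,98/3] z:[21/2,57/2] -> miss, prune
  N14 x:[61/3,26] y:[62/3,101/3] z:[10,29] -> hit [62/3,26], descend [2, 18]
    N2 x:[61/3,26] y:[25,101/3] z:[20,29] -> hit [25,26], descend [4, 5]
      N4 x:[70/3,26] y:[25,101/3] z:[25,29] -> hit [25,26] leaf, test {P12@t=25, P14(miss)}
      N5 x:[61/3,74/3] y:[31,101/3] z:[20,23] -> miss, prune
    N18 x:[62/3,76/3] y:[62/3,85/3] z:[10,13] -> miss, prune

7 AABB tests over nodes [0, 1, 14, 2, 4, 5, 18]; 1 leaf entered; closest P12.

== RESULT ==
[0, 1, 14, 2, 4, 5, 18]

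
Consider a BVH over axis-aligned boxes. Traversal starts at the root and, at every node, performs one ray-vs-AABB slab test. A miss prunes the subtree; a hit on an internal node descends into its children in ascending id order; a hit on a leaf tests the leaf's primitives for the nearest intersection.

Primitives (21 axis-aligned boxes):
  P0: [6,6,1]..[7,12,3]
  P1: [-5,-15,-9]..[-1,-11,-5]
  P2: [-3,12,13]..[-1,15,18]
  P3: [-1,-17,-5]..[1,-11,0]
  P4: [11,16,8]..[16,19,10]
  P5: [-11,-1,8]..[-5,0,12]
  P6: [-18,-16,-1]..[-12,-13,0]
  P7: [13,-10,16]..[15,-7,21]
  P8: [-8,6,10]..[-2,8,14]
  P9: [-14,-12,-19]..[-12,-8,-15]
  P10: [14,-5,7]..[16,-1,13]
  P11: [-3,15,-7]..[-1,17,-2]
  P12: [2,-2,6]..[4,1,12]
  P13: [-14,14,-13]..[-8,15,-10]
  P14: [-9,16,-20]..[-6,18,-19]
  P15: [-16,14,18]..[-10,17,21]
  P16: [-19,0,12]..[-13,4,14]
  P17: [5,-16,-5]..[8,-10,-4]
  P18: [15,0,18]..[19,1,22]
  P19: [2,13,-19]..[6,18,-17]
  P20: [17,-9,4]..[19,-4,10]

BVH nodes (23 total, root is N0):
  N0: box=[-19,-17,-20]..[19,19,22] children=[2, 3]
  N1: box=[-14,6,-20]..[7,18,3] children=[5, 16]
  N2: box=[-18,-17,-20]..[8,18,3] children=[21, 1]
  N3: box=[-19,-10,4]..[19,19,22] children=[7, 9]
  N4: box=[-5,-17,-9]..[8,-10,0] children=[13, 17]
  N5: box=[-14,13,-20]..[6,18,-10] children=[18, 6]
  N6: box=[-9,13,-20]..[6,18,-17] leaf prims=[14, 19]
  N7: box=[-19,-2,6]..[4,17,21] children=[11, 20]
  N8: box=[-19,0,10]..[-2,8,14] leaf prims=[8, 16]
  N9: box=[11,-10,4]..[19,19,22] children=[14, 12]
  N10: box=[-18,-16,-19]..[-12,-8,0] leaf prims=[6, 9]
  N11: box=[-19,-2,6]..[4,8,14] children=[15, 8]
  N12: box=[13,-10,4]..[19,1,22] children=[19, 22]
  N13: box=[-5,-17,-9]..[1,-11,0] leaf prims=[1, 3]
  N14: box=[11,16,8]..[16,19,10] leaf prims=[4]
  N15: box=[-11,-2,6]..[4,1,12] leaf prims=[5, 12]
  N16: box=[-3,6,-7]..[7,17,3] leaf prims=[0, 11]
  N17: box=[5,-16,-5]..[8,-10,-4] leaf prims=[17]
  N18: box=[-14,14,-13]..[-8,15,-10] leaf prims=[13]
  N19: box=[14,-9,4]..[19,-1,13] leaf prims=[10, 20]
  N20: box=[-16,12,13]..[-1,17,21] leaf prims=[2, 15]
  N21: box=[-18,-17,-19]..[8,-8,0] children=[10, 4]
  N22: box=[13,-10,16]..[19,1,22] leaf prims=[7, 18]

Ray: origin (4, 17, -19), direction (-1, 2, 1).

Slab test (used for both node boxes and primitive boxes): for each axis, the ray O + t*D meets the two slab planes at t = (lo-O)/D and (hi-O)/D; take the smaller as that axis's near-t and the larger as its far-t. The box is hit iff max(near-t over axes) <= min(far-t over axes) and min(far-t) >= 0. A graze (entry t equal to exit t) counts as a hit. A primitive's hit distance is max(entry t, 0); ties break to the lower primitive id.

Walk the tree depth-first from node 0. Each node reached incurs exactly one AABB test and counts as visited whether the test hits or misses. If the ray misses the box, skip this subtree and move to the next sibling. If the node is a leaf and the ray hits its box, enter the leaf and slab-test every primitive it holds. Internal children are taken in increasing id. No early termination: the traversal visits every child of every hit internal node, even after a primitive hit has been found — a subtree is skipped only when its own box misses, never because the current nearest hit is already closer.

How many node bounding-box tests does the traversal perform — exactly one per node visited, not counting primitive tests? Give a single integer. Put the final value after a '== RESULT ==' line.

Walk:
N0 x:[-15,23] y:[-17,1] z:[-1,41] -> hit [-1,1], descend [2, 3]
  N2 x:[-4,22] y:[-17,1/2] z:[-1,22] -> hit [-1,1/2], descend [1, 21]
    N1 x:[-3,18] y:[-11/2,1/2] z:[-1,22] -> hit [-1,1/2], descend [5, 16]
      N5 x:[-2,18] y:[-2,1/2] z:[-1,9] -> hit [-1,1/2], descend [6, 18]
        N6 x:[-2,13] y:[-2,1/2] z:[-1,2] -> hit [-1,1/2] leaf, test {P14(miss), P19@t=0}
        N18 x:[12,18] y:[-3/2,-1] z:[6,9] -> miss, prune
      N16 x:[-3,7] y:[-11/2,0] z:[12,22] -> miss, prune
    N21 x:[-4,22] y:[-17,-25/2] z:[0,19] -> miss, prune
  N3 x:[-15,23] y:[-27/2,1] z:[23,41] -> miss, prune

Visited [0, 2, 1, 5, 6, 18, 16, 21, 3]. Tests: 9 box, 1 leaf. Nearest: P19.

== RESULT ==
9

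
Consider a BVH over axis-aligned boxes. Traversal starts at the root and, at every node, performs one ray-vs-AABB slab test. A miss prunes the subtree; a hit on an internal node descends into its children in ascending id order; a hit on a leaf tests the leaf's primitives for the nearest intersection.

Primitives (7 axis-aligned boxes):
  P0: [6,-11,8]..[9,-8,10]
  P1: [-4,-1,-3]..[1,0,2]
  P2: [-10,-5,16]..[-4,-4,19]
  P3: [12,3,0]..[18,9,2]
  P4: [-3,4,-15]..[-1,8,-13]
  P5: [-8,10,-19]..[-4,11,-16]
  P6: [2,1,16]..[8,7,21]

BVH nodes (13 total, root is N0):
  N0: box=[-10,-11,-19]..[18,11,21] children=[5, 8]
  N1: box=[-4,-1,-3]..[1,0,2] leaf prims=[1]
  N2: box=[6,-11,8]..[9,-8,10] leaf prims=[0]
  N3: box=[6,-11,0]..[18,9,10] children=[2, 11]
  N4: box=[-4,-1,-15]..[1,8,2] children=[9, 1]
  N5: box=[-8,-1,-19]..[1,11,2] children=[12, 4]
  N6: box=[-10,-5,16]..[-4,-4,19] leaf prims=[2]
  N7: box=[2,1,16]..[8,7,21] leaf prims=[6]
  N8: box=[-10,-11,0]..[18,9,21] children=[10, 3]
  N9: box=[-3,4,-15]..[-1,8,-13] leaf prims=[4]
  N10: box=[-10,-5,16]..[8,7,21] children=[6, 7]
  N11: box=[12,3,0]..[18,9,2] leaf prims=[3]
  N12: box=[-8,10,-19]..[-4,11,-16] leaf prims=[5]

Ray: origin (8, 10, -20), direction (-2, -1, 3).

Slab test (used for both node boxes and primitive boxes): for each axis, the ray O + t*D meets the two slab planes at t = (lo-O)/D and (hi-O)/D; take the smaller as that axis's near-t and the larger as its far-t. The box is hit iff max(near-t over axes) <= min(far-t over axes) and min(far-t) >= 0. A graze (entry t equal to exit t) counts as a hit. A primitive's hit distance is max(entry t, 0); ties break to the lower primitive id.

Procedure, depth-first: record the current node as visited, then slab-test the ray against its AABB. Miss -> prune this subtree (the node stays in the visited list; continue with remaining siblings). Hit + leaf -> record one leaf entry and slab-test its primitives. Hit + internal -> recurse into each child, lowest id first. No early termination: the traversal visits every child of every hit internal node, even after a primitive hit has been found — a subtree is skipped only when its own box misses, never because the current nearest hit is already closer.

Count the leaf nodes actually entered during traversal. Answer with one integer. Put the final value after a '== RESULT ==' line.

Trace the traversal:
N0 x:[-5,9] y:[-1,21] z:[1/3,41/3] -> hit [1/3,9], descend [5, 8]
  N5 x:[7/2,8] y:[-1,11] z:[1/3,22/3] -> hit [7/2,22/3], descend [4, 12]
    N4 x:[7/2,6] y:[2,11] z:[5/3,22/3] -> hit [7/2,6], descend [1, 9]
      N1 x:[7/2,6] y:[10,11] z:[17/3,22/3] -> miss, prune
      N9 x:[9/2,11/2] y:[2,6] z:[5/3,7/3] -> miss, prune
    N12 x:[6,8] y:[-1,0] z:[1/3,4/3] -> miss, prune
  N8 x:[-5,9] y:[1,21] z:[20/3,41/3] -> hit [20/3,9], descend [3, 10]
    N3 x:[-5,1] y:[1,21] z:[20/3,10] -> miss, prune
    N10 x:[0,9] y:[3,15] z:[12,41/3] -> miss, prune

Summary -> nodes [0, 5, 4, 1, 9, 12, 8, 3, 10]; box-tests=9; leaf-entries=0; first=miss

== RESULT ==
0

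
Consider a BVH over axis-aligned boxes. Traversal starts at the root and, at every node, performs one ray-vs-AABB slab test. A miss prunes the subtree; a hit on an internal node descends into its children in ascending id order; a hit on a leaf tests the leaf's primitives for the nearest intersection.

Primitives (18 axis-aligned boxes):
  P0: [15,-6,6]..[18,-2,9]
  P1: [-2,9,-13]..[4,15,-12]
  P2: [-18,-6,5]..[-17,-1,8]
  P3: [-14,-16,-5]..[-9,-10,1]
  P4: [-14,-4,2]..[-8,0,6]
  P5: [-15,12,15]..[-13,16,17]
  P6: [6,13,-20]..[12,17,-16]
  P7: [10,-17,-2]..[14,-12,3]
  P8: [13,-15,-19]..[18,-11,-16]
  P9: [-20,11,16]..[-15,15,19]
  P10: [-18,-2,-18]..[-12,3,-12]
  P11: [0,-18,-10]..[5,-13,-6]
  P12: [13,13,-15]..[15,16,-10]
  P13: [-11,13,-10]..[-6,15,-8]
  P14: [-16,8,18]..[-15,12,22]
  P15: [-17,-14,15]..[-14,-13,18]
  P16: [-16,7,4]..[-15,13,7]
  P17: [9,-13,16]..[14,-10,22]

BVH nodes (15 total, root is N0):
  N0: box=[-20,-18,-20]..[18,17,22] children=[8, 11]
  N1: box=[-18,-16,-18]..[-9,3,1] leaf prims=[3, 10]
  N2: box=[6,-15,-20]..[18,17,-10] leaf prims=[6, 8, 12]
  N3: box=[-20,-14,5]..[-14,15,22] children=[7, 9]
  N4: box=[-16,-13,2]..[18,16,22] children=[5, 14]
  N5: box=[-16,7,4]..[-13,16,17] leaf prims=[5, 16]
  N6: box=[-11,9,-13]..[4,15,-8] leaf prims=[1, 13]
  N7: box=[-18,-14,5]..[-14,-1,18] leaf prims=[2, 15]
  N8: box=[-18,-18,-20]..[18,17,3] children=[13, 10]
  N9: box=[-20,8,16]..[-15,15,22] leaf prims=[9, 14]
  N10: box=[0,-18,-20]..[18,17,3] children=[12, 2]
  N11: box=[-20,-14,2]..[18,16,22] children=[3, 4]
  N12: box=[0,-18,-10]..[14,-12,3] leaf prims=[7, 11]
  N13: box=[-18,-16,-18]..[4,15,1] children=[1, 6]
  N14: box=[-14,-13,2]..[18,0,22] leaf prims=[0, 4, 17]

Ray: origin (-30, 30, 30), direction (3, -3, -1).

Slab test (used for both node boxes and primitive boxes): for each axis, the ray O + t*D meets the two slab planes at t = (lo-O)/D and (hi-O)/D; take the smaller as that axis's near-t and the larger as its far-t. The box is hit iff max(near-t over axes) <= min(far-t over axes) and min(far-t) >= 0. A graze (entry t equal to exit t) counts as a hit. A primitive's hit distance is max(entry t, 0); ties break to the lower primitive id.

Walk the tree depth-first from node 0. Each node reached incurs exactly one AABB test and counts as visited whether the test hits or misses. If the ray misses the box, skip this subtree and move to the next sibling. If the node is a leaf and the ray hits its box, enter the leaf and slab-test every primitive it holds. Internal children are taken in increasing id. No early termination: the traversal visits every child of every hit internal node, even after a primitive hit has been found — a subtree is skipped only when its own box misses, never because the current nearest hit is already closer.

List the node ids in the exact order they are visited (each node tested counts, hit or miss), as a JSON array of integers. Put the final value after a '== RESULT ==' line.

Traverse from the root:
N0 x:[10/3,16] y:[13/3,16] z:[8,50] -> hit [8,16], descend [8, 11]
  N8 x:[4,16] y:[13/3,16] z:[27,50] -> miss, prune
  N11 x:[10/3,16] y:[14/3,44/3] z:[8,28] -> hit [8,44/3], descend [3, 4]
    N3 x:[10/3,16/3] y:[5,44/3] z:[8,25] -> miss, prune
    N4 x:[14/3,16] y:[14/3,43/3] z:[8,28] -> hit [8,43/3], descend [5, 14]
      N5 x:[14/3,17/3] y:[14/3,23/3] z:[13,26] -> miss, prune
      N14 x:[16/3,16] y:[10,43/3] z:[8,28] -> hit [10,43/3] leaf, test {P0(miss), P4(miss), P17@t=40/3}

Visited [0, 8, 11, 3, 4, 5, 14]. Tests: 7 box, 1 leaf. Nearest: P17.

== RESULT ==
[0, 8, 11, 3, 4, 5, 14]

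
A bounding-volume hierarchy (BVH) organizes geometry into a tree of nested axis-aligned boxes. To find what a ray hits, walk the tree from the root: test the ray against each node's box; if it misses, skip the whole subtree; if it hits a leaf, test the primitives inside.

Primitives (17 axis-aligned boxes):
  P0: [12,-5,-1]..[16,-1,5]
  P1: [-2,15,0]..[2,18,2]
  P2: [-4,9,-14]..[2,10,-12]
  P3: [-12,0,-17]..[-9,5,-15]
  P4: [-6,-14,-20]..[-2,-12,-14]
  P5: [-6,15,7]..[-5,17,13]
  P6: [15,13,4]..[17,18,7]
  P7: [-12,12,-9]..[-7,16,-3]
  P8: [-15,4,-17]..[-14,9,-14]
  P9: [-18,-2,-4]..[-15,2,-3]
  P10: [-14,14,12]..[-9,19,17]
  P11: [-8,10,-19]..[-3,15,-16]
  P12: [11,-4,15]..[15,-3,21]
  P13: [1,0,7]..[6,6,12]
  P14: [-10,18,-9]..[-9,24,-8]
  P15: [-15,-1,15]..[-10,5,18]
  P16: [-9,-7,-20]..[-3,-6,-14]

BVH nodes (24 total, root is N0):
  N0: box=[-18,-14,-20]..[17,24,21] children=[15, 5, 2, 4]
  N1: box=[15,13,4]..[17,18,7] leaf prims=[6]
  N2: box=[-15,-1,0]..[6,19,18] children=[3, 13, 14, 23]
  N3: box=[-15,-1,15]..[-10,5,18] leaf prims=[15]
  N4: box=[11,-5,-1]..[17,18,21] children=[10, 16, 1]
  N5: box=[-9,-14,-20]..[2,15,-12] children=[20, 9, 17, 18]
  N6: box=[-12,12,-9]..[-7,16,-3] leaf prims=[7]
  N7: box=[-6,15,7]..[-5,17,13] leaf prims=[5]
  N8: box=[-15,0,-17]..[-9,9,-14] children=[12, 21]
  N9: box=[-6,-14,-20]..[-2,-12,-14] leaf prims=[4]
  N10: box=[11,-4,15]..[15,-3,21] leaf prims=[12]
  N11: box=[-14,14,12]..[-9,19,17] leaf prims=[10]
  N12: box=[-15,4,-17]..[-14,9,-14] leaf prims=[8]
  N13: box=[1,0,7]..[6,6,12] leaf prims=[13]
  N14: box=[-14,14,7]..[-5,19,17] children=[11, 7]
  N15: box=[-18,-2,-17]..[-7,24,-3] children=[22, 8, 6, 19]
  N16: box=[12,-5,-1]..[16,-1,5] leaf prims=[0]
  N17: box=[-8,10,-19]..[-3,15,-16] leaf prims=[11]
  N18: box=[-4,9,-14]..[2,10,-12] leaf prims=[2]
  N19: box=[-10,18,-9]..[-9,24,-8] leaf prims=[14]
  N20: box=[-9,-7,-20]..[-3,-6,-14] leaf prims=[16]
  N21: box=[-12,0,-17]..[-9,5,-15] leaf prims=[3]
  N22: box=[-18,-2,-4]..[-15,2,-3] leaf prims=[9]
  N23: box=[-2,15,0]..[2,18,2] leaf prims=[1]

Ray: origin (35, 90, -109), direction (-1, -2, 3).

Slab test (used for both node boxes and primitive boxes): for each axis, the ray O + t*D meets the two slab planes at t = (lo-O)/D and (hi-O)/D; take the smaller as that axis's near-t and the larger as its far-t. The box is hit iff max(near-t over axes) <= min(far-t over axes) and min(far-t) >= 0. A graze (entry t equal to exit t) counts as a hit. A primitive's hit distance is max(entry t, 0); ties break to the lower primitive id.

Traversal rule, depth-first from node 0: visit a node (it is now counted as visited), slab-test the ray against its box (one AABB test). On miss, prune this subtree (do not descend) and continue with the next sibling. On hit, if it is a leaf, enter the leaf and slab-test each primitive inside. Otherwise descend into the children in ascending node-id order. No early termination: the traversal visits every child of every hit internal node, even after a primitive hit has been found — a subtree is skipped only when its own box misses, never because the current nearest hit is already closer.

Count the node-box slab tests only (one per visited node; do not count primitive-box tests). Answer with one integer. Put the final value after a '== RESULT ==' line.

Walk:
N0 x:[18,53] y:[33,52] z:[89/3,130/3] -> hit [33,130/3], descend [2, 4, 5, 15]
  N2 x:[29,50] y:[71/2,91/2] z:[109/3,127/3] -> hit [109/3,127/3], descend [3, 13, 14, 23]
    N3 x:[45,50] y:[85/2,91/2] z:[124/3,127/3] -> miss, prune
    N13 x:[29,34] y:[42,45] z:[116/3,121/3] -> miss, prune
    N14 x:[40,49] y:[71/2,38] z:[116/3,42] -> miss, prune
    N23 x:[33,37] y:[36,75/2] z:[109/3,37] -> hit [109/3,37] leaf, test {P1@t=109/3}
  N4 x:[18,24] y:[36,95/2] z:[36,130/3] -> miss, prune
  N5 x:[33,44] y:[75/2,52] z:[89/3,97/3] -> miss, prune
  N15 x:[42,53] y:[33,46] z:[92/3,106/3] -> miss, prune

order=[0, 2, 3, 13, 14, 23, 4, 5, 15]  |boxes|=9  |leaves|=1  hit=P1

== RESULT ==
9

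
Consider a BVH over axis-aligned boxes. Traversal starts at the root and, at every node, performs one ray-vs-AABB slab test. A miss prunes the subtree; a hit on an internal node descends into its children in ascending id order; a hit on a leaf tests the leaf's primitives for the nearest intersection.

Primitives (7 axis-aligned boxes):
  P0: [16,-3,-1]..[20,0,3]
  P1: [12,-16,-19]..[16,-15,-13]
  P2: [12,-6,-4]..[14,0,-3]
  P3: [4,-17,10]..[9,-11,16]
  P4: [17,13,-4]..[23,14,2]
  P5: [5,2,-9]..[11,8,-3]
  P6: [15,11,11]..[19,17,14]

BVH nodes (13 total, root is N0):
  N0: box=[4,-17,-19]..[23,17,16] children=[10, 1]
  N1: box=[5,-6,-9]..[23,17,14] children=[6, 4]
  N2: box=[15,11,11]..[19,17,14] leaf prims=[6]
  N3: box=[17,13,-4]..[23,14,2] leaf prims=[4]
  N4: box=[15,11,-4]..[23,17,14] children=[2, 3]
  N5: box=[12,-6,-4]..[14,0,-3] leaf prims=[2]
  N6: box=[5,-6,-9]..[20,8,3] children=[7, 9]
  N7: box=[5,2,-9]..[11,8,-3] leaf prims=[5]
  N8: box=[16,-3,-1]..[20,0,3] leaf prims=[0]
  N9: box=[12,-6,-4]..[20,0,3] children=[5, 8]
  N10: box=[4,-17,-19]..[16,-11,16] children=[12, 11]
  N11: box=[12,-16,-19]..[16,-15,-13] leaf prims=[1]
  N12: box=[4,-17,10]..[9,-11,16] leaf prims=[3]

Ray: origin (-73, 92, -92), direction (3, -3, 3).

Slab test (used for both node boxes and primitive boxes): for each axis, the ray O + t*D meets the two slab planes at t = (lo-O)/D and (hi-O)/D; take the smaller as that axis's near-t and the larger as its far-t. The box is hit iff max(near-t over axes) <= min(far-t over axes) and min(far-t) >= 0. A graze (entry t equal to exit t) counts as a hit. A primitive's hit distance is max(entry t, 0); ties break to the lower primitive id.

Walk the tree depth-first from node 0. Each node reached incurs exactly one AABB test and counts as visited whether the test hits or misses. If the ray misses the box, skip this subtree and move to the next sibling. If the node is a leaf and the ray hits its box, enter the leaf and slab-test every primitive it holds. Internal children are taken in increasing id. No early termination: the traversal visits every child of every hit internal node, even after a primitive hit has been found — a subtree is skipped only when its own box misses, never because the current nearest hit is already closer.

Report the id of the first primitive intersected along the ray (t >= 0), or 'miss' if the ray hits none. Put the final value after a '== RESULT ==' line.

Walk:
N0 x:[77/3,32] y:[25,109/3] z:[73/3,36] -> hit [77/3,32], descend [1, 10]
  N1 x:[26,32] y:[25,98/3] z:[83/3,106/3] -> hit [83/3,32], descend [4, 6]
    N4 x:[88/3,32] y:[25,27] z:[88/3,106/3] -> miss, prune
    N6 x:[26,31] y:[28,98/3] z:[83/3,95/3] -> hit [28,31], descend [7, 9]
      N7 x:[26,28] y:[28,30] z:[83/3,89/3] -> hit [28,28] leaf, test {P5@t=28}
      N9 x:[85/3,31] y:[92/3,98/3] z:[88/3,95/3] -> hit [92/3,31], descend [5, 8]
        N5 x:[85/3,29] y:[92/3,98/3] z:[88/3,89/3] -> miss, prune
        N8 x:[89/3,31] y:[92/3,95/3] z:[91/3,95/3] -> hit [92/3,31] leaf, test {P0@t=92/3}
  N10 x:[77/3,89/3] y:[103/3,109/3] z:[73/3,36] -> miss, prune

Visited [0, 1, 4, 6, 7, 9, 5, 8, 10]. Tests: 9 box, 2 leaf. Nearest: P5.

== RESULT ==
5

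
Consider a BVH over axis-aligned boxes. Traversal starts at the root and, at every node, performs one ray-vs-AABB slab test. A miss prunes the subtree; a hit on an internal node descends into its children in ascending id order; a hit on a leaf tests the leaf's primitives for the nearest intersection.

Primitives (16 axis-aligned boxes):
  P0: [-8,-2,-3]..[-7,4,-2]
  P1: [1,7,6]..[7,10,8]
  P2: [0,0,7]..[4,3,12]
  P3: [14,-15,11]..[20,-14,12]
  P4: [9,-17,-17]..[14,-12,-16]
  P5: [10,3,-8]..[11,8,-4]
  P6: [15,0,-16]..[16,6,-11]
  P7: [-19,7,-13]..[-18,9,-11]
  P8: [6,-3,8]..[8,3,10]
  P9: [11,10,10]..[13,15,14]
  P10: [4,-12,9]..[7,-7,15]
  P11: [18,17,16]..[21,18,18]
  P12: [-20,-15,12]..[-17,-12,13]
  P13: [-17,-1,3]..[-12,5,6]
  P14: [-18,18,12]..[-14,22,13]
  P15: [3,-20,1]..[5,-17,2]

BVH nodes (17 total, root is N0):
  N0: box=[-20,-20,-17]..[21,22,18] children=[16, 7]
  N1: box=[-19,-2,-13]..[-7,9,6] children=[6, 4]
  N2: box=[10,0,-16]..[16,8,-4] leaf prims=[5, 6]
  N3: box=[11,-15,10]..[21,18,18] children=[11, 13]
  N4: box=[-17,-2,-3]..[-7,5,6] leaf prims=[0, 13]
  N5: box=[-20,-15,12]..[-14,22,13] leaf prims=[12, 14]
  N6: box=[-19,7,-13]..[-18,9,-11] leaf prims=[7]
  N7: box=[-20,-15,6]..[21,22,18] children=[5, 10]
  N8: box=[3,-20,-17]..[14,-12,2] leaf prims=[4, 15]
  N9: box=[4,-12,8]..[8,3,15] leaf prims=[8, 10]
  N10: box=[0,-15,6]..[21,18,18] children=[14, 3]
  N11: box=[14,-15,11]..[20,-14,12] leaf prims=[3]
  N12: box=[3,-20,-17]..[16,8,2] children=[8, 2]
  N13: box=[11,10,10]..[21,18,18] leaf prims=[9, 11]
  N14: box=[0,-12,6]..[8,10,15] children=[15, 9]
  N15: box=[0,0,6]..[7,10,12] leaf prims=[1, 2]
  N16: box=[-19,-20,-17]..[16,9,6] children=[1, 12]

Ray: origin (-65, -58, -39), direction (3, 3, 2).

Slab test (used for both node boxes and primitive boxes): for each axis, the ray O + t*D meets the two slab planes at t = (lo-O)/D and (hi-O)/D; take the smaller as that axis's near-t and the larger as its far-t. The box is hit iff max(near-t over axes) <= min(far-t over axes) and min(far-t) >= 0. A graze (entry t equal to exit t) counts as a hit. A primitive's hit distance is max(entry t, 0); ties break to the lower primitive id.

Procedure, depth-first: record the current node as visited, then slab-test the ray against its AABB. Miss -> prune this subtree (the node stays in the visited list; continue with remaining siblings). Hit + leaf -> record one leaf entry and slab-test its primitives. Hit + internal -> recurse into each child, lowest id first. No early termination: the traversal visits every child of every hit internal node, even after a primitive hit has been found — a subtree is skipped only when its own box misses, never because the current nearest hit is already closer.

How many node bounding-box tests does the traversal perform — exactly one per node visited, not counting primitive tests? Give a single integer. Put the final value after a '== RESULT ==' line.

Traverse from the root:
N0 x:[15,86/3] y:[38/3,80/3] z:[11,57/2] -> hit [15,80/3], descend [7, 16]
  N7 x:[15,86/3] y:[43/3,80/3] z:[45/2,57/2] -> hit [45/2,80/3], descend [5, 10]
    N5 x:[15,17] y:[43/3,80/3] z:[51/2,26] -> miss, prune
    N10 x:[65/3,86/3] y:[43/3,76/3] z:[45/2,57/2] -> hit [45/2,76/3], descend [3, 14]
      N3 x:[76/3,86/3] y:[43/3,76/3] z:[49/2,57/2] -> hit [76/3,76/3], descend [11, 13]
        N11 x:[79/3,85/3] y:[43/3,44/3] z:[25,51/2] -> miss, prune
        N13 x:[76/3,86/3] y:[68/3,76/3] z:[49/2,57/2] -> hit [76/3,76/3] leaf, test {P9(miss), P11(miss)}
      N14 x:[65/3,73/3] y:[46/3,68/3] z:[45/2,27] -> hit [45/2,68/3], descend [9, 15]
        N9 x:[23,73/3] y:[46/3,61/3] z:[47/2,27] -> miss, prune
        N15 x:[65/3,24] y:[58/3,68/3] z:[45/2,51/2] -> hit [45/2,68/3] leaf, test {P1@t=45/2, P2(miss)}
  N16 x:[46/3,27] y:[38/3,67/3] z:[11,45/2] -> hit [46/3,67/3], descend [1, 12]
    N1 x:[46/3,58/3] y:[56/3,67/3] z:[13,45/2] -> hit [56/3,58/3], descend [4, 6]
      N4 x:[16,58/3] y:[56/3,21] z:[18,45/2] -> hit [56/3,58/3] leaf, test {P0(miss), P13(miss)}
      N6 x:[46/3,47/3] y:[65/3,67/3] z:[13,14] -> miss, prune
    N12 x:[68/3,27] y:[38/3,22] z:[11,41/2] -> miss, prune

Visited [0, 7, 5, 10, 3, 11, 13, 14, 9, 15, 16, 1, 4, 6, 12]. Tests: 15 box, 3 leaf. Nearest: P1.

== RESULT ==
15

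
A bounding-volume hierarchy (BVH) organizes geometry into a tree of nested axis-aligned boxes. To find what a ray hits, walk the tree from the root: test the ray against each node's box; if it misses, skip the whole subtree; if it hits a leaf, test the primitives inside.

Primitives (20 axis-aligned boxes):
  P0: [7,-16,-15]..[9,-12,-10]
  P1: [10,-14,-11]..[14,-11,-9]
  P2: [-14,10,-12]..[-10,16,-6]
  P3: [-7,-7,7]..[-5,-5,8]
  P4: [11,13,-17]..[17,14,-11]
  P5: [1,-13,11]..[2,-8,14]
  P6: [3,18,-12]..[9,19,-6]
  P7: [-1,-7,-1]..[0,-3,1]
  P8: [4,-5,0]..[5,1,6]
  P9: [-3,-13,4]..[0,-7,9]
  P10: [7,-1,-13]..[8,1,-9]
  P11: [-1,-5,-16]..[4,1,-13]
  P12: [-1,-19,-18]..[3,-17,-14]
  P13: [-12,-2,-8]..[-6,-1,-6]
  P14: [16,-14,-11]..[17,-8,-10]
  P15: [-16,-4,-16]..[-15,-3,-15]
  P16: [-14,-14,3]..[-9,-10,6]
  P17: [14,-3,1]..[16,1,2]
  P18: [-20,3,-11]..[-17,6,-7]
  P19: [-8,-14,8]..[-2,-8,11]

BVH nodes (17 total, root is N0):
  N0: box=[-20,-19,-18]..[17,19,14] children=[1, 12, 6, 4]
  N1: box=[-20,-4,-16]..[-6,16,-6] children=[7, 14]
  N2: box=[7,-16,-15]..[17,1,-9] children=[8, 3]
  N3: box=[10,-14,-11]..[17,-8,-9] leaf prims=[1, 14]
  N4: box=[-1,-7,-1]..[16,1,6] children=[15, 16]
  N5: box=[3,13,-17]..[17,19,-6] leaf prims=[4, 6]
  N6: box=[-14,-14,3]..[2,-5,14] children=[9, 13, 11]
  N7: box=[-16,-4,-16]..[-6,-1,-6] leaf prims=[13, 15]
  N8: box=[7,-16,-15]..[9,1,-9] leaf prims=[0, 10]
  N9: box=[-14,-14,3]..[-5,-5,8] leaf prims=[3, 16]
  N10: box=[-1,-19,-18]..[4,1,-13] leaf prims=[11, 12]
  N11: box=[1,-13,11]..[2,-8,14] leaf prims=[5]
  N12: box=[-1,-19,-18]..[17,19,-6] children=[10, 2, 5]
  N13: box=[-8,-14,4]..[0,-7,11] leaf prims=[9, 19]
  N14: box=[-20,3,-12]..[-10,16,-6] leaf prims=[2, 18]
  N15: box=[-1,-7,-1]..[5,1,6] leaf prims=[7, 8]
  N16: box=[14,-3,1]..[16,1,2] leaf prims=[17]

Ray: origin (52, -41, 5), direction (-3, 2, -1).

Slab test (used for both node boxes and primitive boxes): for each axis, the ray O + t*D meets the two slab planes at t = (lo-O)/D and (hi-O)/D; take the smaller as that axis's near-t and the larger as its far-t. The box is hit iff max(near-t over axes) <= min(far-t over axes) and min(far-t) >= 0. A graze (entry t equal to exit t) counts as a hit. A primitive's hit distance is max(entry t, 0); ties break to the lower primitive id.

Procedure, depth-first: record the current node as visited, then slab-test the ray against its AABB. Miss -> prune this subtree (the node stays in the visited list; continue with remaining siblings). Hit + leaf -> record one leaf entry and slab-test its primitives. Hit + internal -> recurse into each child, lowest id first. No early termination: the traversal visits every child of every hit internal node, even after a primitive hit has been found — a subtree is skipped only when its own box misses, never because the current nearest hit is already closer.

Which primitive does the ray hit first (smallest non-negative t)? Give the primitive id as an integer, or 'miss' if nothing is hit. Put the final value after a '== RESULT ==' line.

Trace the traversal:
N0 x:[35/3,24] y:[11,30] z:[-9,23] -> hit [35/3,23], descend [1, 4, 6, 12]
  N1 x:[58/3,24] y:[37/2,57/2] z:[11,21] -> hit [58/3,21], descend [7, 14]
    N7 x:[58/3,68/3] y:[37/2,20] z:[11,21] -> hit [58/3,20] leaf, test {P13(miss), P15(miss)}
    N14 x:[62/3,24] y:[22,57/2] z:[11,17] -> miss, prune
  N4 x:[12,53/3] y:[17,21] z:[-1,6] -> miss, prune
  N6 x:[50/3,22] y:[27/2,18] z:[-9,2] -> miss, prune
  N12 x:[35/3,53/3] y:[11,30] z:[11,23] -> hit [35/3,53/3], descend [2, 5, 10]
    N2 x:[35/3,15] y:[25/2,21] z:[14,20] -> hit [14,15], descend [3, 8]
      N3 x:[35/3,14] y:[27/2,33/2] z:[14,16] -> hit [14,14] leaf, test {P1@t=14, P14(miss)}
      N8 x:[43/3,15] y:[25/2,21] z:[14,20] -> hit [43/3,15] leaf, test {P0(miss), P10(miss)}
    N5 x:[35/3,49/3] y:[27,30] z:[11,22] -> miss, prune
    N10 x:[16,53/3] y:[11,21] z:[18,23] -> miss, prune

Summary -> nodes [0, 1, 7, 14, 4, 6, 12, 2, 3, 8, 5, 10]; box-tests=12; leaf-entries=3; first=P1

== RESULT ==
1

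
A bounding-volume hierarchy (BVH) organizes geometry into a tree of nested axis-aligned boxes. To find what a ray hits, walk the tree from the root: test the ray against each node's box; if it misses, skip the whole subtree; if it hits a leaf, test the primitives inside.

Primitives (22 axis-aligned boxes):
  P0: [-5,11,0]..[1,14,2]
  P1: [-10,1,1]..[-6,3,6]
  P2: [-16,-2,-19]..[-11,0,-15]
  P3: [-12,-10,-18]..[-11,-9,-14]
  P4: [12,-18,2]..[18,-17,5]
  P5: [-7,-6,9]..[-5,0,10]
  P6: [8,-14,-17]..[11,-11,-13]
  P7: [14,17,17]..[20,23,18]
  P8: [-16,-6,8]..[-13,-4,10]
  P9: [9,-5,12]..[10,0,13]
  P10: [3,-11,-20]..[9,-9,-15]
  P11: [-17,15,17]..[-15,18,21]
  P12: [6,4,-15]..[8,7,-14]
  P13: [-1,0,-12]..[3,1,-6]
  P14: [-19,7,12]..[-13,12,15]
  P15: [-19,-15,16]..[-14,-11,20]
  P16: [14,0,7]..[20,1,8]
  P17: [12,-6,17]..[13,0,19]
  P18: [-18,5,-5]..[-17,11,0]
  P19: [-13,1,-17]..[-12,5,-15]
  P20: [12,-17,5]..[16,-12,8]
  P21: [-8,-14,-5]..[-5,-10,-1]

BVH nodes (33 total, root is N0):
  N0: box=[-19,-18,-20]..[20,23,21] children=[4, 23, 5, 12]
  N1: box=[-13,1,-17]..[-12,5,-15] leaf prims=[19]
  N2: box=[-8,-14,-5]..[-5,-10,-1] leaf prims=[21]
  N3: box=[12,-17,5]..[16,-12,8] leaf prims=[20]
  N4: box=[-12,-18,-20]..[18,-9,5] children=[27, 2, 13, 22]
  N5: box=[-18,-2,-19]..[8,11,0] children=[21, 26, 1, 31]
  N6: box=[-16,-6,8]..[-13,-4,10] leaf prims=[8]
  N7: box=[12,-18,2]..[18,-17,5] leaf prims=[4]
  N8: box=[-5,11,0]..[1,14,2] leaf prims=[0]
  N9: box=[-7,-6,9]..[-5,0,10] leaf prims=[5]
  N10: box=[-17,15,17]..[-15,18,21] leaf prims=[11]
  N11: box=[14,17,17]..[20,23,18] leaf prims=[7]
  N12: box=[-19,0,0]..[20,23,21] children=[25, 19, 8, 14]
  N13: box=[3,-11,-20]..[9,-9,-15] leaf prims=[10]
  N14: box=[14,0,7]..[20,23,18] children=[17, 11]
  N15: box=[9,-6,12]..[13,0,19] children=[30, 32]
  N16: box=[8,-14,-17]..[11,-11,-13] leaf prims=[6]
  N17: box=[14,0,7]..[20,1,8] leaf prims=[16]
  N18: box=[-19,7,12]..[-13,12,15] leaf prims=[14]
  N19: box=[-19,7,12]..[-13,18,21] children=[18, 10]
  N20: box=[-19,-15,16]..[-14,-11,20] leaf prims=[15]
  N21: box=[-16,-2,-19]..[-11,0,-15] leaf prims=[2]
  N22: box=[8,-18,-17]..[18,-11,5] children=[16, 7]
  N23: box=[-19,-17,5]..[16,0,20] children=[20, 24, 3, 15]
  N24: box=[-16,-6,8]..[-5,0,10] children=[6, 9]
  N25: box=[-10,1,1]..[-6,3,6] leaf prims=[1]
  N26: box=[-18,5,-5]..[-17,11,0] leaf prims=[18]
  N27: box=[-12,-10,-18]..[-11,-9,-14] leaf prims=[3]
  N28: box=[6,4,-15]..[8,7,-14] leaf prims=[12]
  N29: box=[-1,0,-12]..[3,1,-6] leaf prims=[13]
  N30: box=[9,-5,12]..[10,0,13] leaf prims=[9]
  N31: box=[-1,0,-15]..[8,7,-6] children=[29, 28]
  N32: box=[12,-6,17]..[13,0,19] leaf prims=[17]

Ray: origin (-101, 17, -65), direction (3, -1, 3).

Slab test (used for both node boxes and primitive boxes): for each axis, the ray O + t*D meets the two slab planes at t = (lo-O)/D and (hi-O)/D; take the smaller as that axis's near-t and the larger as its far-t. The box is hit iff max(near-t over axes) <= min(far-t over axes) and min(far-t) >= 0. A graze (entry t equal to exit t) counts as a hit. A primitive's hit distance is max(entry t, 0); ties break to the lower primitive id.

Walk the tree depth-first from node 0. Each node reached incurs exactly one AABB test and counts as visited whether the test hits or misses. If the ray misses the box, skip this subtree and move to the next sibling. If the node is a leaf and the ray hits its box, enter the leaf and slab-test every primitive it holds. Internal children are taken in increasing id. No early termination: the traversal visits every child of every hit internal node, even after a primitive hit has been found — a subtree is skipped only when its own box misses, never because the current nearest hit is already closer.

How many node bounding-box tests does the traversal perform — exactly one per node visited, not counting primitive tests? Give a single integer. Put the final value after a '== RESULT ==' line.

Walk:
N0 x:[82/3,121/3] y:[-6,35] z:[15,86/3] -> hit [82/3,86/3], descend [4, 5, 12, 23]
  N4 x:[89/3,119/3] y:[26,35] z:[15,70/3] -> miss, prune
  N5 x:[83/3,109/3] y:[6,19] z:[46/3,65/3] -> miss, prune
  N12 x:[82/3,121/3] y:[-6,17] z:[65/3,86/3] -> miss, prune
  N23 x:[82/3,39] y:[17,34] z:[70/3,85/3] -> hit [82/3,85/3], descend [3, 15, 20, 24]
    N3 x:[113/3,39] y:[29,34] z:[70/3,73/3] -> miss, prune
    N15 x:[110/3,38] y:[17,23] z:[77/3,28] -> miss, prune
    N20 x:[82/3,29] y:[28,32] z:[27,85/3] -> hit [28,85/3] leaf, test {P15@t=28}
    N24 x:[85/3,32] y:[17,23] z:[73/3,25] -> miss, prune

Summary -> nodes [0, 4, 5, 12, 23, 3, 15, 20, 24]; box-tests=9; leaf-entries=1; first=P15

== RESULT ==
9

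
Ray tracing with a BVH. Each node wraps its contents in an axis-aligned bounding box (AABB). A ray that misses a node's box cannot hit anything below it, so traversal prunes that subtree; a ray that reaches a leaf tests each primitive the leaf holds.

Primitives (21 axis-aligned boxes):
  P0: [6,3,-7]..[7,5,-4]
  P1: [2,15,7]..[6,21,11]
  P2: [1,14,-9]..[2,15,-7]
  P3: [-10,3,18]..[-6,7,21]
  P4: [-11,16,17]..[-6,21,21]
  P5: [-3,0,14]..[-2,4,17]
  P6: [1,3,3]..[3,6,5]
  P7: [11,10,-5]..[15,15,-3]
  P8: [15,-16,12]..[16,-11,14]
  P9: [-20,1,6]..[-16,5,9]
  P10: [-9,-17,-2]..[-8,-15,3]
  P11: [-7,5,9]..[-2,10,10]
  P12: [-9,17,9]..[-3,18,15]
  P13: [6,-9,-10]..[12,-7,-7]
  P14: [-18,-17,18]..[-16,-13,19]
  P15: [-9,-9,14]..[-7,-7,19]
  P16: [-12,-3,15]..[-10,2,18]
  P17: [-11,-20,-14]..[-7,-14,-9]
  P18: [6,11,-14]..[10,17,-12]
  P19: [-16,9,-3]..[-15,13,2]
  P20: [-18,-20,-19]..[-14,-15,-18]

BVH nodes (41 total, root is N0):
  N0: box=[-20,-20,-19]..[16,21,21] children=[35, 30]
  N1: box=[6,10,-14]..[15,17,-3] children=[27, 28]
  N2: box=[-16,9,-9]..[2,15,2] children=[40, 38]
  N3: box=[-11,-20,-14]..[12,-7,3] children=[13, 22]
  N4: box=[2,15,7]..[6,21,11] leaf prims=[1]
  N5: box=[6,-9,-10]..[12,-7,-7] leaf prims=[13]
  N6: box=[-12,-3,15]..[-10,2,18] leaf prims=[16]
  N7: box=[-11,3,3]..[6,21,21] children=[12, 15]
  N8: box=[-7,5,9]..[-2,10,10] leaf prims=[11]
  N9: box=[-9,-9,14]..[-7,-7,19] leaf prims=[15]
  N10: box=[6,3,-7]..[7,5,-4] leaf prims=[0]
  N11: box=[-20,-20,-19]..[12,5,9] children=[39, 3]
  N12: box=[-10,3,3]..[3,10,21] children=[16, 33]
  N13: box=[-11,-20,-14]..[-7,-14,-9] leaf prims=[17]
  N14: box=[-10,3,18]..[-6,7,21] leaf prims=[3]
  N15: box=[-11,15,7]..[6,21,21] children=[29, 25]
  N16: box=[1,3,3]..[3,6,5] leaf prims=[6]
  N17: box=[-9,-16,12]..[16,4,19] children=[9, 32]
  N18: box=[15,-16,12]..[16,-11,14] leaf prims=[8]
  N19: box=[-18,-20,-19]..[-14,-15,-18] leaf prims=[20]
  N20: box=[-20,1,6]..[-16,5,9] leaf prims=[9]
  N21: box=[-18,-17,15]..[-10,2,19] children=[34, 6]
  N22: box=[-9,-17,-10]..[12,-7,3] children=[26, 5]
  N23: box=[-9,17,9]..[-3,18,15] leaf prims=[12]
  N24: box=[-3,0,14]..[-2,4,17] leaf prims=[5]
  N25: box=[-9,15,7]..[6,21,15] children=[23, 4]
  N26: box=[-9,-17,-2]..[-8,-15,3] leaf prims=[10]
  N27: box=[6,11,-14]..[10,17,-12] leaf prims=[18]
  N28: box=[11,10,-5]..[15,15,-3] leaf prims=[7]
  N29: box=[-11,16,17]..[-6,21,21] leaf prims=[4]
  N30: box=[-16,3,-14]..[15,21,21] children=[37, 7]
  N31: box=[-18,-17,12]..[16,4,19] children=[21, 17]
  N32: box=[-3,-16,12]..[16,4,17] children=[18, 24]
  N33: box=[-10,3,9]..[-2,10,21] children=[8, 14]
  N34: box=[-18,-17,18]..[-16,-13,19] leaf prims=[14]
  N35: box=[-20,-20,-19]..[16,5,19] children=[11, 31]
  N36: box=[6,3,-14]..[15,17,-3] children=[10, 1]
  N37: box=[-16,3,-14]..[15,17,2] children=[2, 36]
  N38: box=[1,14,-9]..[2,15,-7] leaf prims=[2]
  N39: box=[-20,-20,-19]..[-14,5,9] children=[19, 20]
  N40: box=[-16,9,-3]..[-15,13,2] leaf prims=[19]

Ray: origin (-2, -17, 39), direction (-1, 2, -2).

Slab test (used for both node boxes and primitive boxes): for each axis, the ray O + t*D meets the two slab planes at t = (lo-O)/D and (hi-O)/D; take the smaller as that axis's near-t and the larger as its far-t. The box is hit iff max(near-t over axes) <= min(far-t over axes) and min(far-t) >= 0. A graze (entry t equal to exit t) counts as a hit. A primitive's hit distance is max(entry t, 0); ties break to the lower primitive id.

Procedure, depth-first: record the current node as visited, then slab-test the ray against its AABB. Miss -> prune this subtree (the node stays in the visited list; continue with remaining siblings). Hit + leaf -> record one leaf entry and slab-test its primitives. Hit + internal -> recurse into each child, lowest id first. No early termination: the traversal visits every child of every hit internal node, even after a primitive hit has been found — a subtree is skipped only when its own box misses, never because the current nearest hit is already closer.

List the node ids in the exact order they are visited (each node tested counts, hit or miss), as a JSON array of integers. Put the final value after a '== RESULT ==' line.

Walk:
N0 x:[-18,18] y:[-3/2,19] z:[9,29] -> hit [9,18], descend [30, 35]
  N30 x:[-17,14] y:[10,19] z:[9,53/2] -> hit [10,14], descend [7, 37]
    N7 x:[-8,9] y:[10,19] z:[9,18] -> miss, prune
    N37 x:[-17,14] y:[10,17] z:[37/2,53/2] -> miss, prune
  N35 x:[-18,18] y:[-3/2,11] z:[10,29] -> hit [10,11], descend [11, 31]
    N11 x:[-14,18] y:[-3/2,11] z:[15,29] -> miss, prune
    N31 x:[-18,16] y:[0,21/2] z:[10,27/2] -> hit [10,21/2], descend [17, 21]
      N17 x:[-18,7] y:[1/2,21/2] z:[10,27/2] -> miss, prune
      N21 x:[8,16] y:[0,19/2] z:[10,12] -> miss, prune

order=[0, 30, 7, 37, 35, 11, 31, 17, 21]  |boxes|=9  |leaves|=0  hit=miss

== RESULT ==
[0, 30, 7, 37, 35, 11, 31, 17, 21]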